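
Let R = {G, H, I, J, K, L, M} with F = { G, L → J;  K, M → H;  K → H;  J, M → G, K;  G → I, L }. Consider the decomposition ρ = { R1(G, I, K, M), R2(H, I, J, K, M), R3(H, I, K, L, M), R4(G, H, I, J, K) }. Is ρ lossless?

Chase test. Columns are G, H, I, J, K, L, M; row i has aⱼ where attribute j ∈ Ri, else bᵢⱼ.
Initial tableau (one row per fragment):
  row 1: a1 b12 a3 b14 a5 b16 a7
  row 2: b21 a2 a3 a4 a5 b26 a7
  row 3: b31 a2 a3 b34 a5 a6 a7
  row 4: a1 a2 a3 a4 a5 b46 b47
Rows 1 and 2 agree on K, M; apply K, M→H and equate their H entries.
Rows 1 and 4 agree on G; apply G→I, L and equate their I, L entries.
Rows 1 and 4 agree on G, L; apply G, L→J and equate their J entries.
Rows 1 and 2 agree on J, M; apply J, M→G, K and equate their G, K entries.
Rows 1 and 2 agree on G; apply G→I, L and equate their I, L entries.
No row becomes fully distinguished — the join is lossy.

No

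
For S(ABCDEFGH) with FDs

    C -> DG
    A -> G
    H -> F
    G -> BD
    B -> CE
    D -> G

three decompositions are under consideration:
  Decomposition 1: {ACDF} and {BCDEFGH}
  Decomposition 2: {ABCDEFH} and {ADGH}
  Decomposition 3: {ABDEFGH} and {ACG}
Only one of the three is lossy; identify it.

Decomposition 1

Decomposition 1: common = {CDF}, closure = {BCDEFG} → lossy.
Decomposition 2: common = {ADH}, closure = {ABCDEFGH} → lossless.
Decomposition 3: common = {AG}, closure = {ABCDEG} → lossless.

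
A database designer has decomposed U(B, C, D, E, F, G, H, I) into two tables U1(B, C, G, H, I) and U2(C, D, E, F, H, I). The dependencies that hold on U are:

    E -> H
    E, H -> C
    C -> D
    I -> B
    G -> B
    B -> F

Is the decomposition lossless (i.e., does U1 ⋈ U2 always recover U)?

No

Common attributes: U1 ∩ U2 = {C, H, I}.
Closure of {C, H, I}: C → D applies, adding D; I → B applies, adding B; B → F applies, adding F. So (C, H, I)⁺ = {B, C, D, F, H, I}.
The closure contains neither all of U1 = {B, C, G, H, I} nor all of U2 = {C, D, E, F, H, I}, so the common attributes are not a superkey of either fragment. The join is lossy.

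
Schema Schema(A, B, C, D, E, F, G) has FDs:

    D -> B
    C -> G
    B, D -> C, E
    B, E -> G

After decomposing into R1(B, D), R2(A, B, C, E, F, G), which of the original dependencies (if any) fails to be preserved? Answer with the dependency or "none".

B, D -> C, E

Check B, D → C, E: no single fragment contains all of {B, C, D, E}, and the restricted closure of {B, D} across the fragments never reaches {C, E}.
D → B is preserved.
C → G is preserved.
B, E → G is preserved.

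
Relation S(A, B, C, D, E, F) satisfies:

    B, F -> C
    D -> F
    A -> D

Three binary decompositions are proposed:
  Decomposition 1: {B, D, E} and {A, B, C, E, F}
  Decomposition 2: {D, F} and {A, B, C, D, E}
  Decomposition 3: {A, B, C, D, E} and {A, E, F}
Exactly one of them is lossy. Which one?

Decomposition 1: common = {B, E}, closure = {B, E} → lossy.
Decomposition 2: common = {D}, closure = {D, F} → lossless.
Decomposition 3: common = {A, E}, closure = {A, D, E, F} → lossless.

Decomposition 1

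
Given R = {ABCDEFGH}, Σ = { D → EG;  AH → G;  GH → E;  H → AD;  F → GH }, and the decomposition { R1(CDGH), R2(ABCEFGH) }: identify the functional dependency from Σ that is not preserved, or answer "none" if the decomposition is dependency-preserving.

D → EG

Check D → EG: no single fragment contains all of {DEG}, and the restricted closure of {D} across the fragments never reaches {EG}.
AH → G is preserved.
GH → E is preserved.
H → AD is preserved.
F → GH is preserved.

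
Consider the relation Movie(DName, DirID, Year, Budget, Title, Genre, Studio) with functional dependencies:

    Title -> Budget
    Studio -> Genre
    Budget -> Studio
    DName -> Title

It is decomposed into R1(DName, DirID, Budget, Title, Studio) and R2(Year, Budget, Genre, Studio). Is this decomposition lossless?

Common attributes: R1 ∩ R2 = {Budget, Studio}.
Closure of {Budget, Studio}: Studio → Genre applies, adding Genre. So (Budget, Studio)⁺ = {Budget, Genre, Studio}.
The closure contains neither all of R1 = {DName, DirID, Budget, Title, Studio} nor all of R2 = {Year, Budget, Genre, Studio}, so the common attributes are not a superkey of either fragment. The join is lossy.

No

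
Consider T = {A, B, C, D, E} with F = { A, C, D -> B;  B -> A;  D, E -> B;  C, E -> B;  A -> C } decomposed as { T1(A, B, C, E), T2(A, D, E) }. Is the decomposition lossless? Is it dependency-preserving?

Lossless test: (A, E)⁺ = {A, B, C, E}, which contains all of one fragment — lossless.
Dependency preservation: the restricted closure of {A, C, D} across the fragments never reaches {B}, so A, C, D → B cannot be enforced without a join — not preserved.

lossless but not dependency-preserving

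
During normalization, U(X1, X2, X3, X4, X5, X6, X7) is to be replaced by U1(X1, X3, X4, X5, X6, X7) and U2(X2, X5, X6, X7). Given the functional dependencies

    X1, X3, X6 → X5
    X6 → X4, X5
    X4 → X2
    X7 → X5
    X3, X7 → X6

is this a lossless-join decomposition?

Common attributes: U1 ∩ U2 = {X5, X6, X7}.
Closure of {X5, X6, X7}: X6 → X4, X5 applies, adding X4; X4 → X2 applies, adding X2. So (X5, X6, X7)⁺ = {X2, X4, X5, X6, X7}.
This closure contains every attribute of U2, so U1 ∩ U2 → U2. The join is lossless.

Yes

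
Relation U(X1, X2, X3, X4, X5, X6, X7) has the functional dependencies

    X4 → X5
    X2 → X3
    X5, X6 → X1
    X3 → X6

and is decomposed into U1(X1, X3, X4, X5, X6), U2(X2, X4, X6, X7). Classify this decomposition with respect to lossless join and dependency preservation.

lossy and not dependency-preserving

Lossless test: (X4, X6)⁺ = {X1, X4, X5, X6}, which is a superkey of neither fragment — lossy.
Dependency preservation: the restricted closure of {X2} across the fragments never reaches {X3}, so X2 → X3 cannot be enforced without a join — not preserved.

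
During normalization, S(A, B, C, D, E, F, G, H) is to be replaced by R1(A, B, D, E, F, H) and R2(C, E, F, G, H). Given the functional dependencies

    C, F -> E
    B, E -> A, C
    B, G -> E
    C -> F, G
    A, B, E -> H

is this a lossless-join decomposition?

No

Common attributes: R1 ∩ R2 = {E, F, H}.
No dependency enlarges {E, F, H}, so (E, F, H)⁺ = {E, F, H}.
The closure contains neither all of R1 = {A, B, D, E, F, H} nor all of R2 = {C, E, F, G, H}, so the common attributes are not a superkey of either fragment. The join is lossy.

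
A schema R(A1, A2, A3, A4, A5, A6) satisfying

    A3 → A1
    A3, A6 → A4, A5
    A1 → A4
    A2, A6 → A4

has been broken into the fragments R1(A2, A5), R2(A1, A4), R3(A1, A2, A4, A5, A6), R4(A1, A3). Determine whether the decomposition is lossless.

Chase test. Columns are A1, A2, A3, A4, A5, A6; row i has aⱼ where attribute j ∈ Ri, else bᵢⱼ.
Initial tableau (one row per fragment):
  row 1: b11 a2 b13 b14 a5 b16
  row 2: a1 b22 b23 a4 b25 b26
  row 3: a1 a2 b33 a4 a5 a6
  row 4: a1 b42 a3 b44 b45 b46
Rows 2 and 4 agree on A1; apply A1→A4 and equate their A4 entries.
No row becomes fully distinguished — the join is lossy.

No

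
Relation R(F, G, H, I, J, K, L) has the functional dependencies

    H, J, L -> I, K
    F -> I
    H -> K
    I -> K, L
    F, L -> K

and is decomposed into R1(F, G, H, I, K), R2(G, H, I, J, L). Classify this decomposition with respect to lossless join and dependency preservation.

lossy but dependency-preserving

Lossless test: (G, H, I)⁺ = {G, H, I, K, L}, which is a superkey of neither fragment — lossy.
Dependency preservation: H, J, L → I, K; I → K, L; F, L → K are not contained in any single fragment, but the restricted closure of each left-hand side across the fragments still reaches the right-hand side; the remaining FDs each lie inside some fragment. All dependencies are preserved.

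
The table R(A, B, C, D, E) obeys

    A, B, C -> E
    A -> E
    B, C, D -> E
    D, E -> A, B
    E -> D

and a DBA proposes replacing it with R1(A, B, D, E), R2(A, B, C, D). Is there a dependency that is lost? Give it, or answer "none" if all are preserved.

none

A, B, C → E: restricted closure across fragments reaches E.
A → E lies within R1.
B, C, D → E: restricted closure across fragments reaches E.
D, E → A, B lies within R1.
E → D lies within R1.
Every dependency is enforceable on the fragments, so the decomposition is dependency-preserving.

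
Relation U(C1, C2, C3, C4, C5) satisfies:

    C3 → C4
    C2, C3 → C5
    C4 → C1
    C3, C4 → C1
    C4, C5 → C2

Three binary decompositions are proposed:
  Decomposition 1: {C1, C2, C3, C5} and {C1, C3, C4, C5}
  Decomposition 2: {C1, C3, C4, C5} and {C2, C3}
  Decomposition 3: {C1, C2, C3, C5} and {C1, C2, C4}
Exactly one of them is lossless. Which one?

Decomposition 1: common = {C1, C3, C5}, closure = {C1, C2, C3, C4, C5} → lossless.
Decomposition 2: common = {C3}, closure = {C1, C3, C4} → lossy.
Decomposition 3: common = {C1, C2}, closure = {C1, C2} → lossy.

Decomposition 1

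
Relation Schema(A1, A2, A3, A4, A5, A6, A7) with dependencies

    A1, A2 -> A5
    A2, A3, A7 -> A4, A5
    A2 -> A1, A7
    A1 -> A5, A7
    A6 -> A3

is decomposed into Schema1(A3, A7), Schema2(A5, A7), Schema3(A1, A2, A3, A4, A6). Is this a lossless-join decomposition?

No

Chase test. Columns are A1, A2, A3, A4, A5, A6, A7; row i has aⱼ where attribute j ∈ Schemai, else bᵢⱼ.
Initial tableau (one row per fragment):
  row 1: b11 b12 a3 b14 b15 b16 a7
  row 2: b21 b22 b23 b24 a5 b26 a7
  row 3: a1 a2 a3 a4 b35 a6 b37
No row becomes fully distinguished — the join is lossy.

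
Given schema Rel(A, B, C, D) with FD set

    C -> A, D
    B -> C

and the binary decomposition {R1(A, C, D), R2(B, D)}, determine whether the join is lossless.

Common attributes: R1 ∩ R2 = {D}.
No dependency enlarges {D}, so (D)⁺ = {D}.
The closure contains neither all of R1 = {A, C, D} nor all of R2 = {B, D}, so the common attributes are not a superkey of either fragment. The join is lossy.

No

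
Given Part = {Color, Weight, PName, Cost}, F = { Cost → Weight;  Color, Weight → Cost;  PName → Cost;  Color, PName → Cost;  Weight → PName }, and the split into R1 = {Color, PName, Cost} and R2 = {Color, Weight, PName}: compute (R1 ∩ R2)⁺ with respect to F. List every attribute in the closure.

Color, Weight, PName, Cost

R1 ∩ R2 = {Color, PName}.
PName → Cost applies, adding Cost
Cost → Weight applies, adding Weight
Closure: {Color, Weight, PName, Cost}.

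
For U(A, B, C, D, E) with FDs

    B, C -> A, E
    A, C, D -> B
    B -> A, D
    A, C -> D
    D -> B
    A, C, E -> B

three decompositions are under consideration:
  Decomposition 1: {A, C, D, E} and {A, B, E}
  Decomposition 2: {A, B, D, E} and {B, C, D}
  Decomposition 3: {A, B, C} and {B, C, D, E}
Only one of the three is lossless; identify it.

Decomposition 1: common = {A, E}, closure = {A, E} → lossy.
Decomposition 2: common = {B, D}, closure = {A, B, D} → lossy.
Decomposition 3: common = {B, C}, closure = {A, B, C, D, E} → lossless.

Decomposition 3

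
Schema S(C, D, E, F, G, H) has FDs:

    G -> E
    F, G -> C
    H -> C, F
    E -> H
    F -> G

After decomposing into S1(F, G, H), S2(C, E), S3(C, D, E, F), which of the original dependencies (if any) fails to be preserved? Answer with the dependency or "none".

G → E: restricted closure across fragments reaches E.
F, G → C: restricted closure across fragments reaches C.
H → C, F: restricted closure across fragments reaches C, F.
E → H: restricted closure across fragments reaches H.
F → G lies within S1.
Every dependency is enforceable on the fragments, so the decomposition is dependency-preserving.

none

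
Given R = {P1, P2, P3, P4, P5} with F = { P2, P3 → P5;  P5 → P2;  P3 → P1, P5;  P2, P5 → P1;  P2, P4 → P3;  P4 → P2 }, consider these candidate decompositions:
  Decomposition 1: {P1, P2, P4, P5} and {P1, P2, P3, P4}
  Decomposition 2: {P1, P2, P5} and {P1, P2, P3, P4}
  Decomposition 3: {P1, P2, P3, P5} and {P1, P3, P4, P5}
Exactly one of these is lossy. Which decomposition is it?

Decomposition 2

Decomposition 1: common = {P1, P2, P4}, closure = {P1, P2, P3, P4, P5} → lossless.
Decomposition 2: common = {P1, P2}, closure = {P1, P2} → lossy.
Decomposition 3: common = {P1, P3, P5}, closure = {P1, P2, P3, P5} → lossless.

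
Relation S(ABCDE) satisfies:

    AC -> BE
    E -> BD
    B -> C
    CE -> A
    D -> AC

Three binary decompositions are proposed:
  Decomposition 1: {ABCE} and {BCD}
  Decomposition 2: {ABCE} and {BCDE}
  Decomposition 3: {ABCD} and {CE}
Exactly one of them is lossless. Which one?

Decomposition 2

Decomposition 1: common = {BC}, closure = {BC} → lossy.
Decomposition 2: common = {BCE}, closure = {ABCDE} → lossless.
Decomposition 3: common = {C}, closure = {C} → lossy.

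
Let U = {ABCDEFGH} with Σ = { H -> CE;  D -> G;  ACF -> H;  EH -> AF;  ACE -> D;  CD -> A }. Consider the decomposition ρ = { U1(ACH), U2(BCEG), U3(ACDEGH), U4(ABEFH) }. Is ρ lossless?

Yes

Chase test. Columns are ABCDEFGH; row i has aⱼ where attribute j ∈ Ui, else bᵢⱼ.
Initial tableau (one row per fragment):
  row 1: a1 b12 a3 b14 b15 b16 b17 a8
  row 2: b21 a2 a3 b24 a5 b26 a7 b28
  row 3: a1 b32 a3 a4 a5 b36 a7 a8
  row 4: a1 a2 b43 b44 a5 a6 b47 a8
Rows 1 and 3 agree on H; apply H→CE and equate their CE entries.
Rows 1 and 4 agree on H; apply H→CE and equate their CE entries.
Rows 1 and 3 agree on EH; apply EH→AF and equate their AF entries.
Rows 1 and 4 agree on EH; apply EH→AF and equate their AF entries.
Rows 1 and 3 agree on ACE; apply ACE→D and equate their D entries.
Rows 1 and 4 agree on ACE; apply ACE→D and equate their D entries.
Rows 1 and 3 agree on D; apply D→G and equate their G entries.
Rows 1 and 4 agree on D; apply D→G and equate their G entries.
Row 4 is now all distinguished symbols — the join is lossless.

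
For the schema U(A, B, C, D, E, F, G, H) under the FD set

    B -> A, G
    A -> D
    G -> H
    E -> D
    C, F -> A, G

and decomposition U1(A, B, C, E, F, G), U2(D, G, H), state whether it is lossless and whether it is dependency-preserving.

lossy and not dependency-preserving

Lossless test: (G)⁺ = {G, H}, which is a superkey of neither fragment — lossy.
Dependency preservation: the restricted closure of {A} across the fragments never reaches {D}, so A → D cannot be enforced without a join — not preserved.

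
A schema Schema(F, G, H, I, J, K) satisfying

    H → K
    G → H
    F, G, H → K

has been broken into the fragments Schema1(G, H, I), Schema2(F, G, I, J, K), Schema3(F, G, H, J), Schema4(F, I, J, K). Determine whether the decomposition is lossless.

Chase test. Columns are F, G, H, I, J, K; row i has aⱼ where attribute j ∈ Schemai, else bᵢⱼ.
Initial tableau (one row per fragment):
  row 1: b11 a2 a3 a4 b15 b16
  row 2: a1 a2 b23 a4 a5 a6
  row 3: a1 a2 a3 b34 a5 b36
  row 4: a1 b42 b43 a4 a5 a6
Rows 1 and 3 agree on H; apply H→K and equate their K entries.
Rows 1 and 2 agree on G; apply G→H and equate their H entries.
Rows 2 and 3 agree on F, G, H; apply F, G, H→K and equate their K entries.
Row 2 is now all distinguished symbols — the join is lossless.

Yes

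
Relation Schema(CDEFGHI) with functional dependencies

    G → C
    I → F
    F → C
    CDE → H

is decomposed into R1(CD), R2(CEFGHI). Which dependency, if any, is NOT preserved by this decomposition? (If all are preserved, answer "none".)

Check CDE → H: no single fragment contains all of {CDEH}, and the restricted closure of {CDE} across the fragments never reaches {H}.
G → C is preserved.
I → F is preserved.
F → C is preserved.

CDE → H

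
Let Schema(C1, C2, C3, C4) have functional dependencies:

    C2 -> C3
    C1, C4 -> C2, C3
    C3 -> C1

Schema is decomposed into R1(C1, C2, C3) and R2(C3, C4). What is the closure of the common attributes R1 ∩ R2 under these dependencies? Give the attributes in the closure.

C1, C3

R1 ∩ R2 = {C3}.
C3 → C1 applies, adding C1
Closure: {C1, C3}.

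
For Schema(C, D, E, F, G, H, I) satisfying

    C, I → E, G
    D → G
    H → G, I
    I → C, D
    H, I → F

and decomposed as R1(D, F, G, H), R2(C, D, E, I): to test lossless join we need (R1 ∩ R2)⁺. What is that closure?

R1 ∩ R2 = {D}.
D → G applies, adding G
Closure: {D, G}.

D, G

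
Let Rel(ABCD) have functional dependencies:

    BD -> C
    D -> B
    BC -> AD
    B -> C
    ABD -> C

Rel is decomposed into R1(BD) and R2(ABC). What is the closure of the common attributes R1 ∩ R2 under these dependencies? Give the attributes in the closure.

ABCD

R1 ∩ R2 = {B}.
B → C applies, adding C
BC → AD applies, adding AD
Closure: {ABCD}.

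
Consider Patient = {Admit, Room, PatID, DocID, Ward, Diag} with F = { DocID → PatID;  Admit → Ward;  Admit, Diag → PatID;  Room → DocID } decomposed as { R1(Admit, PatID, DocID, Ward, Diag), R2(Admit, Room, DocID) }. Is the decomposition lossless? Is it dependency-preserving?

Lossless test: (Admit, DocID)⁺ = {Admit, PatID, DocID, Ward}, which is a superkey of neither fragment — lossy.
Dependency preservation: every FD's attributes lie within a single fragment, so each can be enforced locally — preserved.

lossy but dependency-preserving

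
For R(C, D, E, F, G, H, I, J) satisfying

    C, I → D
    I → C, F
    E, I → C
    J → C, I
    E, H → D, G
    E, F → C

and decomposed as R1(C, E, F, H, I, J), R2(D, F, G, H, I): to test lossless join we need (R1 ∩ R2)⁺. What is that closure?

R1 ∩ R2 = {F, H, I}.
I → C, F applies, adding C
C, I → D applies, adding D
Closure: {C, D, F, H, I}.

C, D, F, H, I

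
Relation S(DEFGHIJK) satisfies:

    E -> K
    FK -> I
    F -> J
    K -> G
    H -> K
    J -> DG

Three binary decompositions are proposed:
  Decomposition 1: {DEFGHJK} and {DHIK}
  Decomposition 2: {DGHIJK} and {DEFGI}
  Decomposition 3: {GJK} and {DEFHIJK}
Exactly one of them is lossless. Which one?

Decomposition 3

Decomposition 1: common = {DHK}, closure = {DGHK} → lossy.
Decomposition 2: common = {DGI}, closure = {DGI} → lossy.
Decomposition 3: common = {JK}, closure = {DGJK} → lossless.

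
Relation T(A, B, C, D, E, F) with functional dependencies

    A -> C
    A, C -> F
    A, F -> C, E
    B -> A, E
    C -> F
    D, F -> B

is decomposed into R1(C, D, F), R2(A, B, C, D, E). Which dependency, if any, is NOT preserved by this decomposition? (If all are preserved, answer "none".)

none

A → C lies within R2.
A, C → F: restricted closure across fragments reaches F.
A, F → C, E: restricted closure across fragments reaches C, E.
B → A, E lies within R2.
C → F lies within R1.
D, F → B: restricted closure across fragments reaches B.
Every dependency is enforceable on the fragments, so the decomposition is dependency-preserving.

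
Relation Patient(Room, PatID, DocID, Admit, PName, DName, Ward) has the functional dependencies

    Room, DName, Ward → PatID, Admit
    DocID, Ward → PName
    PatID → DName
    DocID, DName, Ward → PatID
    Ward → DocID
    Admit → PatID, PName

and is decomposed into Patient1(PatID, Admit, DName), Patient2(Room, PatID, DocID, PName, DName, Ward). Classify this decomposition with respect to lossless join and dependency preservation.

lossy and not dependency-preserving

Lossless test: (PatID, DName)⁺ = {PatID, DName}, which is a superkey of neither fragment — lossy.
Dependency preservation: the restricted closure of {Room, DName, Ward} across the fragments never reaches {PatID, Admit}, so Room, DName, Ward → PatID, Admit cannot be enforced without a join — not preserved.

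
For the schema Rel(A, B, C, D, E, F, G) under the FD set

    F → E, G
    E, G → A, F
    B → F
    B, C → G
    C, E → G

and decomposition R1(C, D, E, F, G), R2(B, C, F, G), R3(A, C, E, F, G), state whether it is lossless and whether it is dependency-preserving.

lossy but dependency-preserving

Lossless test (chase): Rows 1 and 2 agree on F; apply F→E, G and equate their E, G entries. Rows 1 and 2 agree on E, G; apply E, G→A, F and equate their A, F entries. Rows 1 and 3 agree on E, G; apply E, G→A, F and equate their A, F entries. No row becomes fully distinguished — the join is lossy.
Dependency preservation: every FD's attributes lie within a single fragment, so each can be enforced locally — preserved.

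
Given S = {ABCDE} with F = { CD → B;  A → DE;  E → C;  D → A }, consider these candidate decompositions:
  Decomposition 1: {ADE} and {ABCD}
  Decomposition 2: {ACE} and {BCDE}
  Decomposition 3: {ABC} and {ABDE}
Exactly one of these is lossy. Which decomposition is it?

Decomposition 2

Decomposition 1: common = {AD}, closure = {ABCDE} → lossless.
Decomposition 2: common = {CE}, closure = {CE} → lossy.
Decomposition 3: common = {AB}, closure = {ABCDE} → lossless.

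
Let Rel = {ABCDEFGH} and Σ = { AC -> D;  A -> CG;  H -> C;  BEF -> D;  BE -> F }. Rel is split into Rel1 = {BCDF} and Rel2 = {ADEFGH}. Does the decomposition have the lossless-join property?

Common attributes: Rel1 ∩ Rel2 = {DF}.
No dependency enlarges {DF}, so (DF)⁺ = {DF}.
The closure contains neither all of Rel1 = {BCDF} nor all of Rel2 = {ADEFGH}, so the common attributes are not a superkey of either fragment. The join is lossy.

No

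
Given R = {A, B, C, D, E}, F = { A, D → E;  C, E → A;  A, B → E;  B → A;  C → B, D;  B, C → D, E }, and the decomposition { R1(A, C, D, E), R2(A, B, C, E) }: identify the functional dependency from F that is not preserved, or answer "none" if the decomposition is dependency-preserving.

none

A, D → E lies within R1.
C, E → A lies within R1.
A, B → E lies within R2.
B → A lies within R2.
C → B, D: restricted closure across fragments reaches B, D.
B, C → D, E: restricted closure across fragments reaches D, E.
Every dependency is enforceable on the fragments, so the decomposition is dependency-preserving.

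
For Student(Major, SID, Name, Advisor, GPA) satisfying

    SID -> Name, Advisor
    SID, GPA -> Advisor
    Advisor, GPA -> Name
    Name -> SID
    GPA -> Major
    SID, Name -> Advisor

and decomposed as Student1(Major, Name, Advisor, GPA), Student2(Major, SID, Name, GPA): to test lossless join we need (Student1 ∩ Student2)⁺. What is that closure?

Major, SID, Name, Advisor, GPA

Student1 ∩ Student2 = {Major, Name, GPA}.
Name → SID applies, adding SID
SID, Name → Advisor applies, adding Advisor
Closure: {Major, SID, Name, Advisor, GPA}.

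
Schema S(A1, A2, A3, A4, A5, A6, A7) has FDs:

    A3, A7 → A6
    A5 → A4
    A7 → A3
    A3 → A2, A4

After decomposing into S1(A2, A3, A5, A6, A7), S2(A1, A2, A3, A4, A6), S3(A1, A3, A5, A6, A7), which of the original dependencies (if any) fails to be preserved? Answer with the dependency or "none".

Check A5 → A4: no single fragment contains all of {A4, A5}, and the restricted closure of {A5} across the fragments never reaches {A4}.
A3, A7 → A6 is preserved.
A7 → A3 is preserved.
A3 → A2, A4 is preserved.

A5 → A4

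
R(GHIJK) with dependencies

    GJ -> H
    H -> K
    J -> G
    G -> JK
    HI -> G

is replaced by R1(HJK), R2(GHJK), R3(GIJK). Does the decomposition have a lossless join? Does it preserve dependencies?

Lossless test (chase): Rows 2 and 3 agree on GJ; apply GJ→H and equate their H entries. Rows 1 and 2 agree on J; apply J→G and equate their G entries. Row 3 is now all distinguished symbols — the join is lossless.
Dependency preservation: the restricted closure of {HI} across the fragments never reaches {G}, so HI → G cannot be enforced without a join — not preserved.

lossless but not dependency-preserving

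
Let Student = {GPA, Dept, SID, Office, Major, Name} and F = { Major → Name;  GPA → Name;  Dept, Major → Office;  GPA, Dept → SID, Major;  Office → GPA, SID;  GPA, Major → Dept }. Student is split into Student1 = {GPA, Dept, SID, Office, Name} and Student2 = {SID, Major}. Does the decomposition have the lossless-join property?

Common attributes: Student1 ∩ Student2 = {SID}.
No dependency enlarges {SID}, so (SID)⁺ = {SID}.
The closure contains neither all of Student1 = {GPA, Dept, SID, Office, Name} nor all of Student2 = {SID, Major}, so the common attributes are not a superkey of either fragment. The join is lossy.

No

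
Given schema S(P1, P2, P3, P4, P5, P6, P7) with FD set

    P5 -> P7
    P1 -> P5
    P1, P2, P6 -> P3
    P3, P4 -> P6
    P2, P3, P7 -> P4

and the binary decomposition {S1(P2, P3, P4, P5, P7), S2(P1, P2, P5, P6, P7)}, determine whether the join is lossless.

Common attributes: S1 ∩ S2 = {P2, P5, P7}.
No dependency enlarges {P2, P5, P7}, so (P2, P5, P7)⁺ = {P2, P5, P7}.
The closure contains neither all of S1 = {P2, P3, P4, P5, P7} nor all of S2 = {P1, P2, P5, P6, P7}, so the common attributes are not a superkey of either fragment. The join is lossy.

No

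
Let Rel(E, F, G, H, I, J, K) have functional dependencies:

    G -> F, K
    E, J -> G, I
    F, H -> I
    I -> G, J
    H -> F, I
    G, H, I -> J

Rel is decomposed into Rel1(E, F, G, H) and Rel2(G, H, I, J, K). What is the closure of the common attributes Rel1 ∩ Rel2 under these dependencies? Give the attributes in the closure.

F, G, H, I, J, K

Rel1 ∩ Rel2 = {G, H}.
G → F, K applies, adding F, K
F, H → I applies, adding I
I → G, J applies, adding J
Closure: {F, G, H, I, J, K}.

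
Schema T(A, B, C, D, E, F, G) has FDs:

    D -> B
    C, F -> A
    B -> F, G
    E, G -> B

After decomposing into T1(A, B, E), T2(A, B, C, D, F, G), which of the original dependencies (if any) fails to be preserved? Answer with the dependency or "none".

Check E, G → B: no single fragment contains all of {B, E, G}, and the restricted closure of {E, G} across the fragments never reaches {B}.
D → B is preserved.
C, F → A is preserved.
B → F, G is preserved.

E, G -> B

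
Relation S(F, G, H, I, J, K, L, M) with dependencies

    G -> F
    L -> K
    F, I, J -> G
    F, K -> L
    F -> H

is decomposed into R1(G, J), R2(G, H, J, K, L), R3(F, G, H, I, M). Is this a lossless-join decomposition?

Chase test. Columns are F, G, H, I, J, K, L, M; row i has aⱼ where attribute j ∈ Ri, else bᵢⱼ.
Initial tableau (one row per fragment):
  row 1: b11 a2 b13 b14 a5 b16 b17 b18
  row 2: b21 a2 a3 b24 a5 a6 a7 b28
  row 3: a1 a2 a3 a4 b35 b36 b37 a8
Rows 1 and 2 agree on G; apply G→F and equate their F entries.
Rows 1 and 3 agree on G; apply G→F and equate their F entries.
Rows 1 and 2 agree on F; apply F→H and equate their H entries.
No row becomes fully distinguished — the join is lossy.

No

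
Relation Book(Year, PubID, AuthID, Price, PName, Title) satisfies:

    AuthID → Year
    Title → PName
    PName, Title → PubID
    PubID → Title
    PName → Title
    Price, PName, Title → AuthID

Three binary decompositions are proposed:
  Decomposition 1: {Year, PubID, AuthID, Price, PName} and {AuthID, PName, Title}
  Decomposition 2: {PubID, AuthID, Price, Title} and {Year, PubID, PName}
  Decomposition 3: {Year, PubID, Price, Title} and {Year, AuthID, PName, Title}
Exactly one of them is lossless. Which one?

Decomposition 1: common = {AuthID, PName}, closure = {Year, PubID, AuthID, PName, Title} → lossless.
Decomposition 2: common = {PubID}, closure = {PubID, PName, Title} → lossy.
Decomposition 3: common = {Year, Title}, closure = {Year, PubID, PName, Title} → lossy.

Decomposition 1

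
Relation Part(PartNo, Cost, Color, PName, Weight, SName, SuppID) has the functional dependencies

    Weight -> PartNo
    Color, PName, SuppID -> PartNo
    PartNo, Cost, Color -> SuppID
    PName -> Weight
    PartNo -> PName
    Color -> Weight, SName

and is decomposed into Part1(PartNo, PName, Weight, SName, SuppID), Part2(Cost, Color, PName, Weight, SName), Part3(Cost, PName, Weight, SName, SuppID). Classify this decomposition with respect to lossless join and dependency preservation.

Lossless test (chase): Rows 1 and 2 agree on Weight; apply Weight→PartNo and equate their PartNo entries. Rows 1 and 3 agree on Weight; apply Weight→PartNo and equate their PartNo entries. No row becomes fully distinguished — the join is lossy.
Dependency preservation: the restricted closure of {PartNo, Cost, Color} across the fragments never reaches {SuppID}, so PartNo, Cost, Color → SuppID cannot be enforced without a join — not preserved.

lossy and not dependency-preserving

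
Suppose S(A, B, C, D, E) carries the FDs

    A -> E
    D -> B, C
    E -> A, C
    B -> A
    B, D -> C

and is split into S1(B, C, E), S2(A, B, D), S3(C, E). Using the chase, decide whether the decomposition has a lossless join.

Yes

Chase test. Columns are A, B, C, D, E; row i has aⱼ where attribute j ∈ Si, else bᵢⱼ.
Initial tableau (one row per fragment):
  row 1: b11 a2 a3 b14 a5
  row 2: a1 a2 b23 a4 b25
  row 3: b31 b32 a3 b34 a5
Rows 1 and 3 agree on E; apply E→A, C and equate their A, C entries.
Rows 1 and 2 agree on B; apply B→A and equate their A entries.
Rows 1 and 2 agree on A; apply A→E and equate their E entries.
Rows 1 and 2 agree on E; apply E→A, C and equate their A, C entries.
Row 2 is now all distinguished symbols — the join is lossless.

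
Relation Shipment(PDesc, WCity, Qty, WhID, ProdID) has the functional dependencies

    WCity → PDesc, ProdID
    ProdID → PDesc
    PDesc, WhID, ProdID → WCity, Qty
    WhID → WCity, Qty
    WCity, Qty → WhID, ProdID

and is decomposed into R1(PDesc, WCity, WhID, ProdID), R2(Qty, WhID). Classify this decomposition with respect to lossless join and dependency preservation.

Lossless test: (WhID)⁺ = {PDesc, WCity, Qty, WhID, ProdID}, which contains all of one fragment — lossless.
Dependency preservation: the restricted closure of {WCity, Qty} across the fragments never reaches {WhID, ProdID}, so WCity, Qty → WhID, ProdID cannot be enforced without a join — not preserved.

lossless but not dependency-preserving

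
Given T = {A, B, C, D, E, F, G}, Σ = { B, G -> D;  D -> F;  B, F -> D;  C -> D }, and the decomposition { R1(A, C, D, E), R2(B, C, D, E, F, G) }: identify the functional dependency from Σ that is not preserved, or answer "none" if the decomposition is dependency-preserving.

B, G → D lies within R2.
D → F lies within R2.
B, F → D lies within R2.
C → D lies within R1.
Every dependency is enforceable on the fragments, so the decomposition is dependency-preserving.

none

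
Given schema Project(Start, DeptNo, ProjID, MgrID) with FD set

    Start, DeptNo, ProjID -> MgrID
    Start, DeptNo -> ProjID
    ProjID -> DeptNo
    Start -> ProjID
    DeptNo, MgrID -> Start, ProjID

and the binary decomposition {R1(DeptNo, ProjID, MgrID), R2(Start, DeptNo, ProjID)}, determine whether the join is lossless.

Common attributes: R1 ∩ R2 = {DeptNo, ProjID}.
No dependency enlarges {DeptNo, ProjID}, so (DeptNo, ProjID)⁺ = {DeptNo, ProjID}.
The closure contains neither all of R1 = {DeptNo, ProjID, MgrID} nor all of R2 = {Start, DeptNo, ProjID}, so the common attributes are not a superkey of either fragment. The join is lossy.

No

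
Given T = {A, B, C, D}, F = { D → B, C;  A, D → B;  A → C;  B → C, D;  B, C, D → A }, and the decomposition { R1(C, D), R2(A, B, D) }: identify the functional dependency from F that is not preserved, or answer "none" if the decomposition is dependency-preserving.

Check A → C: no single fragment contains all of {A, C}, and the restricted closure of {A} across the fragments never reaches {C}.
D → B, C is preserved.
A, D → B is preserved.
B → C, D is preserved.
B, C, D → A is preserved.

A → C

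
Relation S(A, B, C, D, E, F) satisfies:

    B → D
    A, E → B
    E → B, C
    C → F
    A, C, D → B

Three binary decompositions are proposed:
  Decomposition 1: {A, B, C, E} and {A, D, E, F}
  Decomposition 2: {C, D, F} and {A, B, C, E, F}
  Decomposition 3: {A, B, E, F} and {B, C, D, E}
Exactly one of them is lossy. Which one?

Decomposition 2

Decomposition 1: common = {A, E}, closure = {A, B, C, D, E, F} → lossless.
Decomposition 2: common = {C, F}, closure = {C, F} → lossy.
Decomposition 3: common = {B, E}, closure = {B, C, D, E, F} → lossless.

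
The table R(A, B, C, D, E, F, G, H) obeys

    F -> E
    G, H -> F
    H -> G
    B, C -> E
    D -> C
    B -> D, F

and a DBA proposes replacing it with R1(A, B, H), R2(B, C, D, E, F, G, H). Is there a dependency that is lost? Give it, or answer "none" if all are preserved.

none

F → E lies within R2.
G, H → F lies within R2.
H → G lies within R2.
B, C → E lies within R2.
D → C lies within R2.
B → D, F lies within R2.
Every dependency is enforceable on the fragments, so the decomposition is dependency-preserving.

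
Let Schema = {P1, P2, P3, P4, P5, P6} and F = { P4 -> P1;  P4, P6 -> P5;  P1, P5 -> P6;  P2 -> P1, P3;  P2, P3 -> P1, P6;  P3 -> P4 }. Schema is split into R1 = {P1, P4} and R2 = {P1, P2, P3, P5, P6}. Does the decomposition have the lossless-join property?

No

Common attributes: R1 ∩ R2 = {P1}.
No dependency enlarges {P1}, so (P1)⁺ = {P1}.
The closure contains neither all of R1 = {P1, P4} nor all of R2 = {P1, P2, P3, P5, P6}, so the common attributes are not a superkey of either fragment. The join is lossy.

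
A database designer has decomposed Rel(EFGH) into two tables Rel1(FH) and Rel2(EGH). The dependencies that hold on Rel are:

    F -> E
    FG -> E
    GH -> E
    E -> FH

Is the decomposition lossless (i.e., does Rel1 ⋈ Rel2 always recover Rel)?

No

Common attributes: Rel1 ∩ Rel2 = {H}.
No dependency enlarges {H}, so (H)⁺ = {H}.
The closure contains neither all of Rel1 = {FH} nor all of Rel2 = {EGH}, so the common attributes are not a superkey of either fragment. The join is lossy.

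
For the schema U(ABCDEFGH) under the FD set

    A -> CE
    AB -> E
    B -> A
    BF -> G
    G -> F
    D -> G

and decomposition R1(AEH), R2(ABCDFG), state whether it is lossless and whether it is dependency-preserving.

Lossless test: (A)⁺ = {ACE}, which is a superkey of neither fragment — lossy.
Dependency preservation: A → CE; AB → E are not contained in any single fragment, but the restricted closure of each left-hand side across the fragments still reaches the right-hand side; the remaining FDs each lie inside some fragment. All dependencies are preserved.

lossy but dependency-preserving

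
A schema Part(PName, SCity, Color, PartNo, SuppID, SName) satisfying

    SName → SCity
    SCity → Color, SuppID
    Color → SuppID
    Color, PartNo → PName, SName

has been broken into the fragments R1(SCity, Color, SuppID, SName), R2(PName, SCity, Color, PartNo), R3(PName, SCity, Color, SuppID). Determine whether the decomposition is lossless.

No

Chase test. Columns are PName, SCity, Color, PartNo, SuppID, SName; row i has aⱼ where attribute j ∈ Ri, else bᵢⱼ.
Initial tableau (one row per fragment):
  row 1: b11 a2 a3 b14 a5 a6
  row 2: a1 a2 a3 a4 b25 b26
  row 3: a1 a2 a3 b34 a5 b36
Rows 1 and 2 agree on SCity; apply SCity→Color, SuppID and equate their Color, SuppID entries.
No row becomes fully distinguished — the join is lossy.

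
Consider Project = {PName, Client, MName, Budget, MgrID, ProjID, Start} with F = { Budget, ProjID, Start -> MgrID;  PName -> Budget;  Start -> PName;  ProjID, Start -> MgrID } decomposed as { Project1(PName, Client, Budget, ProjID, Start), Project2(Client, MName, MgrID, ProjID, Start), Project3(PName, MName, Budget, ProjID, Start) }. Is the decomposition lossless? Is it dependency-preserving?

lossless and dependency-preserving

Lossless test (chase): Rows 1 and 3 agree on Budget, ProjID, Start; apply Budget, ProjID, Start→MgrID and equate their MgrID entries. Rows 1 and 2 agree on Start; apply Start→PName and equate their PName entries. Rows 1 and 2 agree on ProjID, Start; apply ProjID, Start→MgrID and equate their MgrID entries. Rows 1 and 2 agree on PName; apply PName→Budget and equate their Budget entries. Row 2 is now all distinguished symbols — the join is lossless.
Dependency preservation: Budget, ProjID, Start → MgrID is not contained in any single fragment, but the restricted closure of its left-hand side across the fragments still reaches the right-hand side; the remaining FDs each lie inside some fragment. All dependencies are preserved.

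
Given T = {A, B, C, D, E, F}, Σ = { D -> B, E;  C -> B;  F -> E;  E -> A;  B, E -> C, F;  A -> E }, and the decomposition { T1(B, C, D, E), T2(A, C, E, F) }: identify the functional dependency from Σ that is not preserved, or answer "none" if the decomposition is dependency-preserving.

D → B, E lies within T1.
C → B lies within T1.
F → E lies within T2.
E → A lies within T2.
B, E → C, F: restricted closure across fragments reaches C, F.
A → E lies within T2.
Every dependency is enforceable on the fragments, so the decomposition is dependency-preserving.

none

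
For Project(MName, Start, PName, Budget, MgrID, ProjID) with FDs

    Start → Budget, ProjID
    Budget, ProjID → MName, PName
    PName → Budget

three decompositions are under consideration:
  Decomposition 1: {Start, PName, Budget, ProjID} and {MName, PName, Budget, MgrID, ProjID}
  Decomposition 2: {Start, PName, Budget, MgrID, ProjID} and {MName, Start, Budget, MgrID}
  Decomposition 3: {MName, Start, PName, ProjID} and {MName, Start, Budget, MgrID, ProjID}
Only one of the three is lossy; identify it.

Decomposition 1

Decomposition 1: common = {PName, Budget, ProjID}, closure = {MName, PName, Budget, ProjID} → lossy.
Decomposition 2: common = {Start, Budget, MgrID}, closure = {MName, Start, PName, Budget, MgrID, ProjID} → lossless.
Decomposition 3: common = {MName, Start, ProjID}, closure = {MName, Start, PName, Budget, ProjID} → lossless.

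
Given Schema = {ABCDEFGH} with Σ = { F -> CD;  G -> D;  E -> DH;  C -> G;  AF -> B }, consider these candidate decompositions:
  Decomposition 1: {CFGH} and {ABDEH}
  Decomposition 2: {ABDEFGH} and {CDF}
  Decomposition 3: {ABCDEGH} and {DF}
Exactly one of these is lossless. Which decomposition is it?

Decomposition 2

Decomposition 1: common = {H}, closure = {H} → lossy.
Decomposition 2: common = {DF}, closure = {CDFG} → lossless.
Decomposition 3: common = {D}, closure = {D} → lossy.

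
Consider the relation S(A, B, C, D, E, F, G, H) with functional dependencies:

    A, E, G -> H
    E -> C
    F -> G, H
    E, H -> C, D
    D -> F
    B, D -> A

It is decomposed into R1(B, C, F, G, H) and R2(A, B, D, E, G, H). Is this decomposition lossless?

Common attributes: R1 ∩ R2 = {B, G, H}.
No dependency enlarges {B, G, H}, so (B, G, H)⁺ = {B, G, H}.
The closure contains neither all of R1 = {B, C, F, G, H} nor all of R2 = {A, B, D, E, G, H}, so the common attributes are not a superkey of either fragment. The join is lossy.

No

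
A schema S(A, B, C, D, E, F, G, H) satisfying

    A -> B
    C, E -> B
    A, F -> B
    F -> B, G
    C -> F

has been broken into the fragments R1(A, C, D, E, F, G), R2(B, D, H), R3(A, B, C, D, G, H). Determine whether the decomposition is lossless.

No

Chase test. Columns are A, B, C, D, E, F, G, H; row i has aⱼ where attribute j ∈ Ri, else bᵢⱼ.
Initial tableau (one row per fragment):
  row 1: a1 b12 a3 a4 a5 a6 a7 b18
  row 2: b21 a2 b23 a4 b25 b26 b27 a8
  row 3: a1 a2 a3 a4 b35 b36 a7 a8
Rows 1 and 3 agree on A; apply A→B and equate their B entries.
Rows 1 and 3 agree on C; apply C→F and equate their F entries.
No row becomes fully distinguished — the join is lossy.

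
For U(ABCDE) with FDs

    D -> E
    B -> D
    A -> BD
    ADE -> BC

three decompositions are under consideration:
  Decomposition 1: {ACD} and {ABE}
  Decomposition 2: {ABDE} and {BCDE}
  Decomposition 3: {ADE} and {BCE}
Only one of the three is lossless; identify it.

Decomposition 1: common = {A}, closure = {ABCDE} → lossless.
Decomposition 2: common = {BDE}, closure = {BDE} → lossy.
Decomposition 3: common = {E}, closure = {E} → lossy.

Decomposition 1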